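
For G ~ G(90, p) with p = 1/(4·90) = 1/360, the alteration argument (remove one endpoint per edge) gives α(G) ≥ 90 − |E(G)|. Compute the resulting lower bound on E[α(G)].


E[|E(G)|] = C(90, 2)·p = 4005 · (1/360) = 89/8.
E[α(G)] ≥ n − E[|E(G)|] = 90 − 89/8 = 631/8.
Numerically: ≈ 78.875000.
(This is only a lower bound; the true E[α(G)] may be larger.)

E[α(G)] ≥ 631/8 ≈ 78.875000.


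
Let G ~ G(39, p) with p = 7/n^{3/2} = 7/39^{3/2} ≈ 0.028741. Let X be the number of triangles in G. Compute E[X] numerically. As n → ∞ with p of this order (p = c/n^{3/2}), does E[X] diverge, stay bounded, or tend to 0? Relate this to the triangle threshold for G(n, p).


Number of potential triangles: C(39, 3) = 9139.
Each occurs with probability p³ ≈ (0.028741)³ ≈ 2.3741239e-05.
By linearity: E[X] = C(39, 3)·p³ ≈ 9139 · 2.3741239e-05 ≈ 0.21697.
Since α = 3/2 > 1, p = c/n^{3/2} = o(1/n) is below the triangle threshold p ~ 1/n. Asymptotically E[X] ~ (c³/6)·n^{3(1−α)} = (7³/6)·n^{-1.5} → 0, so by Markov's inequality G has no triangles w.h.p.

E[X] ≈ 0.21697; in regime p = Θ(1/n^{3/2}) E[X] tends to 0 (below the triangle threshold p ~ 1/n).


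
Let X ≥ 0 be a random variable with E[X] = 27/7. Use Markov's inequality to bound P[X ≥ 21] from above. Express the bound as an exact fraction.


μ = E[X] = 27/7, a = 21.
Markov: P[X ≥ 21] ≤ μ/a = (27/7)/21 = 9/49.
Numerically: ≈ 0.184.
(Since a = 21 > μ = 3.857, the bound 9/49 is < 1 and informative.)

P[X ≥ 21] ≤ 9/49 ≈ 0.184.


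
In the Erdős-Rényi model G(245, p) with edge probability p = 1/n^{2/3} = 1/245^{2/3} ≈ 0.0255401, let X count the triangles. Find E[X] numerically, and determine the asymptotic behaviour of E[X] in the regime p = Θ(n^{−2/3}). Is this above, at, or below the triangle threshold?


Number of potential triangles: C(245, 3) = 2421090.
Each occurs with probability p³ ≈ (0.0255401)³ ≈ 1.66597251e-05.
By linearity: E[X] = C(245, 3)·p³ ≈ 2421090 · 1.66597251e-05 ≈ 40.334694.
Since α = 2/3 < 1, p = c/n^{2/3} ≫ 1/n is above the triangle threshold p ~ 1/n. Asymptotically E[X] ~ (c³/6)·n^{3(1−α)} = (1³/6)·n^{1} → ∞; triangles are abundant w.h.p.

E[X] ≈ 40.334694; in regime p = Θ(1/n^{2/3}) E[X] diverges (above the triangle threshold p ~ 1/n).


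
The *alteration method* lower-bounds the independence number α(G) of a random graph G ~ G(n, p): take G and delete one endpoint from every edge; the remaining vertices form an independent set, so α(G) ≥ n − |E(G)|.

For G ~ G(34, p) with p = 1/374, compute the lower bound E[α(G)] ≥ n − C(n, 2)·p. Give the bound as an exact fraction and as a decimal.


E[|E(G)|] = C(34, 2)·p = 561 · (1/374) = 3/2.
E[α(G)] ≥ n − E[|E(G)|] = 34 − 3/2 = 65/2.
Numerically: ≈ 32.500000.
(This is only a lower bound; the true E[α(G)] may be larger.)

E[α(G)] ≥ 65/2 ≈ 32.500000.


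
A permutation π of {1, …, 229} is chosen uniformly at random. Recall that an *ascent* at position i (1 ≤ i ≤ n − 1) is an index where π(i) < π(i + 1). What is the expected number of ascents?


Write X = Σ X_I over i = 1, …, 228, with X_I the indicator of one ascent.
There are 228 indicators.
For each fixed i, the pair (π(i), π(i+1)) is a uniformly random ordered pair of distinct values from {1, …, 229}; by symmetry P[π(i) < π(i+1)] = 1/2.
By linearity: E[X] = 228 · (1/2) = (229 − 1) · (1/2) = 114 ≈ 114.0000.

E[X] = 114 = 114.0000.


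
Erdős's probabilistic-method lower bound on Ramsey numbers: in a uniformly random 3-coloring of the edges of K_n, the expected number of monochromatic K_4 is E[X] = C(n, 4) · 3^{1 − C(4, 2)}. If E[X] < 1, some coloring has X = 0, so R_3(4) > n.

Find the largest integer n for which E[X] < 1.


We need C(n, 4) · 3^{1 − 6} < 1, i.e. C(n, 4) < 3^{6 − 1} = 243.
Check values of n near the boundary:
  n = 6: C(6, 4) = 15; 15 < 243? YES
  n = 7: C(7, 4) = 35; 35 < 243? YES
  n = 8: C(8, 4) = 70; 70 < 243? YES
  n = 9: C(9, 4) = 126; 126 < 243? YES
  n = 10: C(10, 4) = 210; 210 < 243? YES
  n = 11: C(11, 4) = 330; 330 < 243? NO
  n = 12: C(12, 4) = 495; 495 < 243? NO
  n = 13: C(13, 4) = 715; 715 < 243? NO
The largest n with C(n, 4) < 243 is n = 10 (where E[X] = 70/81 ≈ 0.86420). Hence R_3(4) > 10, i.e. R_3(4) ≥ 11.

Largest n = 10; hence R_3(4) > 10.


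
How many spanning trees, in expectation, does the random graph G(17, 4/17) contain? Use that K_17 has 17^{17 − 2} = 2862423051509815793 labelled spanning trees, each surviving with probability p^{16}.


K_17 has 17^{17 − 2} = 2862423051509815793 labelled spanning trees.
For each such spanning tree H, let X_H = 1 if all 16 edges of H are present in G. Then P[X_H = 1] = p^{16} = (4/17)^{16} = 4294967296/48661191875666868481.
By linearity of expectation: E[X] = Σ_H E[X_H] = 2862423051509815793 · p^{16} = 2862423051509815793 · 4294967296/48661191875666868481 = 4294967296/17.
Numerically: E[X] ≈ 2.52645e+08.

E[X] = 2862423051509815793 · (4/17)^{16} = 4294967296/17 ≈ 2.52645e+08.


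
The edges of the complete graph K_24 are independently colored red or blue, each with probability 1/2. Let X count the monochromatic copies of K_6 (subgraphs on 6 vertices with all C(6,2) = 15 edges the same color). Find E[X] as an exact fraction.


Let X = Σ_S X_S over the C(24, 6) = 134596 subsets S of size 6, where X_S = 1 if the K_6 on S is monochromatic.
For a fixed S, the K_6 on S has C(6, 2) = 15 edges. P[all 15 edges red] = (1/2)^15, and likewise for blue, so P[monochromatic] = 2·(1/2)^15 = 2^{1 − 15} = 1/16384.
Summing: E[X] = C(24, 6) · 2^{1 − 15} = 134596 · 1/16384 = 33649/4096.
Numerically: E[X] ≈ 8.2151.

E[X] = C(24,6)·2^(1−C(6,2)) = 33649/4096 ≈ 8.2151.


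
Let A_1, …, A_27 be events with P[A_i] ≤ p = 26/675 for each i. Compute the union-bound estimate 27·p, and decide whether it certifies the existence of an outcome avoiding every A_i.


Union bound: P[∪_{i=1}^{27} A_i] ≤ Σ_i P[A_i] ≤ 27·p = 27·(26/675) = 26/25.
Numerically: 26/25 ≈ 1.04000.
Is 26/25 < 1? NO.
Since the bound 26/25 is ≥ 1, the union bound is uninformative here; it does NOT by itself certify existence.

27·p = 26/25 ≈ 1.04000; existence NOT certified by the union bound.


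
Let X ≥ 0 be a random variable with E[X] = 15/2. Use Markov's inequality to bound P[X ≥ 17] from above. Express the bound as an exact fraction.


μ = E[X] = 15/2, a = 17.
Markov: P[X ≥ 17] ≤ μ/a = (15/2)/17 = 15/34.
Numerically: ≈ 0.441.
(Since a = 17 > μ = 7.500, the bound 15/34 is < 1 and informative.)

P[X ≥ 17] ≤ 15/34 ≈ 0.441.


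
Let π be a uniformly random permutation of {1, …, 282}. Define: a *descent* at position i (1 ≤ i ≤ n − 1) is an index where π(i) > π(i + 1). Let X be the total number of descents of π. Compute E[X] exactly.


Write X = Σ X_I over i = 1, …, 281, with X_I the indicator of one descent.
There are 281 indicators.
For each fixed i, the pair (π(i), π(i+1)) is a uniformly random ordered pair of distinct values from {1, …, 282}; by symmetry P[π(i) > π(i+1)] = 1/2.
By linearity: E[X] = 281 · (1/2) = (282 − 1) · (1/2) = 281/2 ≈ 140.50000.

E[X] = 281/2 = 140.50000.


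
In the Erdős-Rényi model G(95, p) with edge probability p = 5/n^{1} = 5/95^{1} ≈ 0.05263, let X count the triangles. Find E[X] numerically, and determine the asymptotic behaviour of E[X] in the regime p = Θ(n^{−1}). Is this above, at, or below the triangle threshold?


Number of potential triangles: C(95, 3) = 138415.
Each occurs with probability p³ ≈ (0.05263)³ ≈ 1.457938e-04.
By linearity: E[X] = C(95, 3)·p³ ≈ 138415 · 1.457938e-04 ≈ 20.1801.
Here α = 1, so p = 5/n is exactly at the triangle threshold p ~ 1/n. Asymptotically E[X] → c³/6 = 5³/6 = 125/6 ≈ 20.8333, a bounded constant. In this regime the triangle count is asymptotically Poisson(c³/6).

E[X] ≈ 20.1801; in regime p = Θ(1/n^{1}) E[X] stays bounded (at the triangle threshold p ~ 1/n).


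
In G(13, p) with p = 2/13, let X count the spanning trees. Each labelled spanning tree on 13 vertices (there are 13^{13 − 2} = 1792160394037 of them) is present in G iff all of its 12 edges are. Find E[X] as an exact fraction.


K_13 has 13^{13 − 2} = 1792160394037 labelled spanning trees.
For each such spanning tree H, let X_H = 1 if all 12 edges of H are present in G. Then P[X_H = 1] = p^{12} = (2/13)^{12} = 4096/23298085122481.
By linearity: E[X] = Σ_H E[X_H] = 1792160394037 · p^{12} = 1792160394037 · 4096/23298085122481 = 4096/13.
Numerically: E[X] ≈ 315.08.

E[X] = 1792160394037 · (2/13)^{12} = 4096/13 ≈ 315.08.


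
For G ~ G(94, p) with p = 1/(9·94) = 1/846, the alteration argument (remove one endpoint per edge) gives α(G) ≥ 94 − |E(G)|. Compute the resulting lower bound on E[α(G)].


E[|E(G)|] = C(94, 2)·p = 4371 · (1/846) = 31/6.
E[α(G)] ≥ n − E[|E(G)|] = 94 − 31/6 = 533/6.
Numerically: ≈ 88.833333.
(This is only a lower bound; the true E[α(G)] may be larger.)

E[α(G)] ≥ 533/6 ≈ 88.833333.


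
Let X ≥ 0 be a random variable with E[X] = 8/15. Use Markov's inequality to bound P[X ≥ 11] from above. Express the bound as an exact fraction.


μ = E[X] = 8/15, a = 11.
Markov: P[X ≥ 11] ≤ μ/a = (8/15)/11 = 8/165.
Numerically: ≈ 0.048.
(Since a = 11 > μ = 0.533, the bound 8/165 is < 1 and informative.)

P[X ≥ 11] ≤ 8/165 ≈ 0.048.


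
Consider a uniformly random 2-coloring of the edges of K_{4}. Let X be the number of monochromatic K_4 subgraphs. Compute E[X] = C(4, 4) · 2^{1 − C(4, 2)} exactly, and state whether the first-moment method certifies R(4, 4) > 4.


E[X] = C(4, 4) · 2^{1 − 6} = 1 · 2^{−5} = 1/32.
As a reduced fraction: E[X] = 1/32 ≈ 0.0312.
Is E[X] < 1? YES.
Since E[X] < 1, there exists a 2-coloring of K_{4} with no monochromatic K_4; hence R(4, 4) > 4.

E[X] = 1/32 ≈ 0.0312; E[X] < 1, so R(4, 4) > 4.


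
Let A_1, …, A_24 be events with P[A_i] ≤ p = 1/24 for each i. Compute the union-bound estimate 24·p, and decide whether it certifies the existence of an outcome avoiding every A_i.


Union bound: P[∪_{i=1}^{24} A_i] ≤ Σ_i P[A_i] ≤ 24·p = 24·(1/24) = 1.
Numerically: 1 ≈ 1.000.
Is 1 < 1? NO.
Since the bound 1 is ≥ 1, the union bound is uninformative here; it does NOT by itself certify existence.

24·p = 1 ≈ 1.000; existence NOT certified by the union bound.


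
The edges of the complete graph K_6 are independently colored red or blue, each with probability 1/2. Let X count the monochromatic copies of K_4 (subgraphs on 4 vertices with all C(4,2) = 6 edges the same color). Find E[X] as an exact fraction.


Let X = Σ_S X_S over the C(6, 4) = 15 subsets S of size 4, where X_S = 1 if the K_4 on S is monochromatic.
For a fixed S, the K_4 on S has C(4, 2) = 6 edges. P[all 6 edges red] = (1/2)^6, and likewise for blue, so P[monochromatic] = 2·(1/2)^6 = 2^{1 − 6} = 1/32.
By linearity: E[X] = C(6, 4) · 2^{1 − 6} = 15 · 1/32 = 15/32.
Numerically: E[X] ≈ 0.469.

E[X] = C(6,4)·2^(1−C(4,2)) = 15/32 ≈ 0.469.


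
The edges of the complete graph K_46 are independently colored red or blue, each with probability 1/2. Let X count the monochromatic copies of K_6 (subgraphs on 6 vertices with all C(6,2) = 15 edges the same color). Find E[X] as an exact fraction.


Let X = Σ_S X_S over the C(46, 6) = 9366819 subsets S of size 6, where X_S = 1 if the K_6 on S is monochromatic.
For a fixed S, the K_6 on S has C(6, 2) = 15 edges. P[all 15 edges red] = (1/2)^15, and likewise for blue, so P[monochromatic] = 2·(1/2)^15 = 2^{1 − 15} = 1/16384.
Summing: E[X] = C(46, 6) · 2^{1 − 15} = 9366819 · 1/16384 = 9366819/16384.
Numerically: E[X] ≈ 571.70526.

E[X] = C(46,6)·2^(1−C(6,2)) = 9366819/16384 ≈ 571.70526.


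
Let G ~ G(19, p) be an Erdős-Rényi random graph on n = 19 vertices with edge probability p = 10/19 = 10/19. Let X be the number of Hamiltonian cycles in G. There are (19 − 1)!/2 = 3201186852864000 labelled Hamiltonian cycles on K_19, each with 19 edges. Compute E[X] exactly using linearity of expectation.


K_19 has (19 − 1)!/2 = 3201186852864000 labelled Hamiltonian cycles.
For each such Hamiltonian cycle H, let X_H = 1 if all 19 edges of H are present in G. Then P[X_H = 1] = p^{19} = (10/19)^{19} = 10000000000000000000/1978419655660313589123979.
Summing the indicators: E[X] = Σ_H E[X_H] = 3201186852864000 · p^{19} = 3201186852864000 · 10000000000000000000/1978419655660313589123979 = 32011868528640000000000000000000000/1978419655660313589123979.
Numerically: E[X] ≈ 1.61805e+10.

E[X] = 3201186852864000 · (10/19)^{19} = 32011868528640000000000000000000000/1978419655660313589123979 ≈ 1.61805e+10.


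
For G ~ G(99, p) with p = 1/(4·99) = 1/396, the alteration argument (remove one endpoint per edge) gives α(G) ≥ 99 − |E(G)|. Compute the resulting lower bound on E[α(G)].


E[|E(G)|] = C(99, 2)·p = 4851 · (1/396) = 49/4.
E[α(G)] ≥ n − E[|E(G)|] = 99 − 49/4 = 347/4.
Numerically: ≈ 86.7500.
(This is only a lower bound; the true E[α(G)] may be larger.)

E[α(G)] ≥ 347/4 ≈ 86.7500.


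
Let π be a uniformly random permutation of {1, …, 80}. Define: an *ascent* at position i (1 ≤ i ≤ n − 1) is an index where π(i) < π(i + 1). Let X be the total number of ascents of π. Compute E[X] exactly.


Write X = Σ X_I over i = 1, …, 79, with X_I the indicator of one ascent.
There are 79 indicators.
For each fixed i, the pair (π(i), π(i+1)) is a uniformly random ordered pair of distinct values from {1, …, 80}; by symmetry P[π(i) < π(i+1)] = 1/2.
By linearity: E[X] = 79 · (1/2) = (80 − 1) · (1/2) = 79/2 ≈ 39.5000.

E[X] = 79/2 = 39.5000.


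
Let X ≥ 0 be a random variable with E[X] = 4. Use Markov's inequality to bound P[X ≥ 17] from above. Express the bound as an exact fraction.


μ = E[X] = 4, a = 17.
Markov: P[X ≥ 17] ≤ μ/a = (4)/17 = 4/17.
Numerically: ≈ 0.23529.
(Since a = 17 > μ = 4.00000, the bound 4/17 is < 1 and informative.)

P[X ≥ 17] ≤ 4/17 ≈ 0.23529.


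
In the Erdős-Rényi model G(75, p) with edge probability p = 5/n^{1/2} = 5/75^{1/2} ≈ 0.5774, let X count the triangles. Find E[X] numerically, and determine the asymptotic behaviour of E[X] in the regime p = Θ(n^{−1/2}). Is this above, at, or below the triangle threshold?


Number of potential triangles: C(75, 3) = 67525.
Each occurs with probability p³ ≈ (0.5774)³ ≈ 1.924501e-01.
By linearity: E[X] = C(75, 3)·p³ ≈ 67525 · 1.924501e-01 ≈ 12995.1923.
Since α = 1/2 < 1, p = c/n^{1/2} ≫ 1/n is above the triangle threshold p ~ 1/n. Asymptotically E[X] ~ (c³/6)·n^{3(1−α)} = (5³/6)·n^{1.5} → ∞; triangles are abundant w.h.p.

E[X] ≈ 12995.1923; in regime p = Θ(1/n^{1/2}) E[X] diverges (above the triangle threshold p ~ 1/n).


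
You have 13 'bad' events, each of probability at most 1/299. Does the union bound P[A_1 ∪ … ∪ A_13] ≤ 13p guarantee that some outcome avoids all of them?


Union bound: P[∪_{i=1}^{13} A_i] ≤ Σ_i P[A_i] ≤ 13·p = 13·(1/299) = 1/23.
Numerically: 1/23 ≈ 0.04348.
Is 1/23 < 1? YES.
Since P[∪ A_i] ≤ 1/23 < 1, the complement has P[∩ A_i^c] ≥ 1 − 1/23 = 22/23 > 0, so some outcome avoids every A_i.

13·p = 1/23 ≈ 0.04348; existence CERTIFIED by the union bound.


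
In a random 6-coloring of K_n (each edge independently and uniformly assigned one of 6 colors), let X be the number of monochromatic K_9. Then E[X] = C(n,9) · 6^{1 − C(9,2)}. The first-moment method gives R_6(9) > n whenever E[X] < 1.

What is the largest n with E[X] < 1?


We need C(n, 9) · 6^{1 − 36} < 1, i.e. C(n, 9) < 6^{36 − 1} = 1719070799748422591028658176.
Check values of n near the boundary:
  n = 4407: C(4407, 9) = 1713856532599459170657070050; 1713856532599459170657070050 < 1719070799748422591028658176? YES
  n = 4408: C(4408, 9) = 1717362945146264156457459600; 1717362945146264156457459600 < 1719070799748422591028658176? YES
  n = 4409: C(4409, 9) = 1720875732988608787686577131; 1720875732988608787686577131 < 1719070799748422591028658176? NO
The largest n with C(n, 9) < 1719070799748422591028658176 is n = 4408 (where E[X] = 35778394690547169926197075/35813974994758803979763712 ≈ 0.999). Hence R_6(9) > 4408, i.e. R_6(9) ≥ 4409.

Largest n = 4408; hence R_6(9) > 4408.


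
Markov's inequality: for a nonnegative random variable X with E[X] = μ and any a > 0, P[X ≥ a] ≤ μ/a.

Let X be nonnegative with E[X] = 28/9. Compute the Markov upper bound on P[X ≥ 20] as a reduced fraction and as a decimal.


μ = E[X] = 28/9, a = 20.
Markov: P[X ≥ 20] ≤ μ/a = (28/9)/20 = 7/45.
Numerically: ≈ 0.156.
(Since a = 20 > μ = 3.111, the bound 7/45 is < 1 and informative.)

P[X ≥ 20] ≤ 7/45 ≈ 0.156.


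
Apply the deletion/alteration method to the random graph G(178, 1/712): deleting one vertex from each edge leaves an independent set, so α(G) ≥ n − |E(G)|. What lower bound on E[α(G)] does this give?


E[|E(G)|] = C(178, 2)·p = 15753 · (1/712) = 177/8.
E[α(G)] ≥ n − E[|E(G)|] = 178 − 177/8 = 1247/8.
Numerically: ≈ 155.875000.
(This is only a lower bound; the true E[α(G)] may be larger.)

E[α(G)] ≥ 1247/8 ≈ 155.875000.


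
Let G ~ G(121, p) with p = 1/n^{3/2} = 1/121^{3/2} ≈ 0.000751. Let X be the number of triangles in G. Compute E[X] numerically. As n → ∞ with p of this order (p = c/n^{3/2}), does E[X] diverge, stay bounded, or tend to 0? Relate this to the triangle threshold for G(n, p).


Number of potential triangles: C(121, 3) = 287980.
Each occurs with probability p³ ≈ (0.000751)³ ≈ 4.24098e-10.
By linearity: E[X] = C(121, 3)·p³ ≈ 287980 · 4.24098e-10 ≈ 0.000.
Since α = 3/2 > 1, p = c/n^{3/2} = o(1/n) is below the triangle threshold p ~ 1/n. Asymptotically E[X] ~ (c³/6)·n^{3(1−α)} = (1³/6)·n^{-1.5} → 0, so by Markov's inequality G has no triangles w.h.p.

E[X] ≈ 0.000; in regime p = Θ(1/n^{3/2}) E[X] tends to 0 (below the triangle threshold p ~ 1/n).


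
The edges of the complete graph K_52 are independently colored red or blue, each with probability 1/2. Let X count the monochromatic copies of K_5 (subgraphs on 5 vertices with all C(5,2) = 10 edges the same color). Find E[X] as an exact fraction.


Let X = Σ_S X_S over the C(52, 5) = 2598960 subsets S of size 5, where X_S = 1 if the K_5 on S is monochromatic.
For a fixed S, the K_5 on S has C(5, 2) = 10 edges. P[all 10 edges red] = (1/2)^10, and likewise for blue, so P[monochromatic] = 2·(1/2)^10 = 2^{1 − 10} = 1/512.
Summing: E[X] = C(52, 5) · 2^{1 − 10} = 2598960 · 1/512 = 162435/32.
Numerically: E[X] ≈ 5076.0938.

E[X] = C(52,5)·2^(1−C(5,2)) = 162435/32 ≈ 5076.0938.


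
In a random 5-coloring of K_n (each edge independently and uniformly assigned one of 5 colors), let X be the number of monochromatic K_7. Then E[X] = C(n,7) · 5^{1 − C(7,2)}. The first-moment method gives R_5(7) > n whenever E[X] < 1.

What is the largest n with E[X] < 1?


We need C(n, 7) · 5^{1 − 21} < 1, i.e. C(n, 7) < 5^{21 − 1} = 95367431640625.
Check values of n near the boundary:
  n = 335: C(335, 7) = 88202498238195; 88202498238195 < 95367431640625? YES
  n = 336: C(336, 7) = 90079147136880; 90079147136880 < 95367431640625? YES
  n = 337: C(337, 7) = 91989916924632; 91989916924632 < 95367431640625? YES
  n = 338: C(338, 7) = 93935323022736; 93935323022736 < 95367431640625? YES
  n = 339: C(339, 7) = 95915887062372; 95915887062372 < 95367431640625? NO
The largest n with C(n, 7) < 95367431640625 is n = 338 (where E[X] = 93935323022736/95367431640625 ≈ 0.9849833). Hence R_5(7) > 338, i.e. R_5(7) ≥ 339.

Largest n = 338; hence R_5(7) > 338.


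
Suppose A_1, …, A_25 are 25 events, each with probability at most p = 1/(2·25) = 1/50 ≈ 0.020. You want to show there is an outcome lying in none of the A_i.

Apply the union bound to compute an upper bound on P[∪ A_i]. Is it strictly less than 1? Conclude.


Union bound: P[∪_{i=1}^{25} A_i] ≤ Σ_i P[A_i] ≤ 25·p = 25·(1/50) = 1/2.
Numerically: 1/2 ≈ 0.500.
Is 1/2 < 1? YES.
Since P[∪ A_i] ≤ 1/2 < 1, the complement has P[∩ A_i^c] ≥ 1 − 1/2 = 1/2 > 0, so some outcome avoids every A_i.

25·p = 1/2 ≈ 0.500; existence CERTIFIED by the union bound.


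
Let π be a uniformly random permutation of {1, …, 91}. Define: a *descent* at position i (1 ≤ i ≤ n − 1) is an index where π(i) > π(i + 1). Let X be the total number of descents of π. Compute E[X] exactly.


Write X = Σ X_I over i = 1, …, 90, with X_I the indicator of one descent.
There are 90 indicators.
For each fixed i, the pair (π(i), π(i+1)) is a uniformly random ordered pair of distinct values from {1, …, 91}; by symmetry P[π(i) > π(i+1)] = 1/2.
By linearity: E[X] = 90 · (1/2) = (91 − 1) · (1/2) = 45 ≈ 45.000000.

E[X] = 45 = 45.000000.


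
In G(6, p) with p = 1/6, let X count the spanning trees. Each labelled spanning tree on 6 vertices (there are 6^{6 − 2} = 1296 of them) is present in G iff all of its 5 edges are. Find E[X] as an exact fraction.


K_6 has 6^{6 − 2} = 1296 labelled spanning trees.
For each such spanning tree H, let X_H = 1 if all 5 edges of H are present in G. Then P[X_H = 1] = p^{5} = (1/6)^{5} = 1/7776.
Summing the indicators: E[X] = Σ_H E[X_H] = 1296 · p^{5} = 1296 · 1/7776 = 1/6.
Numerically: E[X] ≈ 0.166667.

E[X] = 1296 · (1/6)^{5} = 1/6 ≈ 0.166667.


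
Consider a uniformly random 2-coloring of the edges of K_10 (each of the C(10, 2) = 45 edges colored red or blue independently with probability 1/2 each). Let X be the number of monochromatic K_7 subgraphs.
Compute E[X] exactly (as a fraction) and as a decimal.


Let X = Σ_S X_S over the C(10, 7) = 120 subsets S of size 7, where X_S = 1 if the K_7 on S is monochromatic.
For a fixed S, the K_7 on S has C(7, 2) = 21 edges. P[all 21 edges red] = (1/2)^21, and likewise for blue, so P[monochromatic] = 2·(1/2)^21 = 2^{1 − 21} = 1/1048576.
By linearity: E[X] = C(10, 7) · 2^{1 − 21} = 120 · 1/1048576 = 15/131072.
Numerically: E[X] ≈ 0.000.

E[X] = C(10,7)·2^(1−C(7,2)) = 15/131072 ≈ 0.000.


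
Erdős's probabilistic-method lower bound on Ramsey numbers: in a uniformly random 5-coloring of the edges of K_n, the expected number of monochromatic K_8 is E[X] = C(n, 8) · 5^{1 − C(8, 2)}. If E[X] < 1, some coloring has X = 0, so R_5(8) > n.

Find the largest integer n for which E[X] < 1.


We need C(n, 8) · 5^{1 − 28} < 1, i.e. C(n, 8) < 5^{28 − 1} = 7450580596923828125.
Check values of n near the boundary:
  n = 861: C(861, 8) = 7250034996615275865; 7250034996615275865 < 7450580596923828125? YES
  n = 862: C(862, 8) = 7317951015318931845; 7317951015318931845 < 7450580596923828125? YES
  n = 863: C(863, 8) = 7386423071602617757; 7386423071602617757 < 7450580596923828125? YES
  n = 864: C(864, 8) = 7455455062926006708; 7455455062926006708 < 7450580596923828125? NO
The largest n with C(n, 8) < 7450580596923828125 is n = 863 (where E[X] = 7386423071602617757/7450580596923828125 ≈ 0.9914). Hence R_5(8) > 863, i.e. R_5(8) ≥ 864.

Largest n = 863; hence R_5(8) > 863.


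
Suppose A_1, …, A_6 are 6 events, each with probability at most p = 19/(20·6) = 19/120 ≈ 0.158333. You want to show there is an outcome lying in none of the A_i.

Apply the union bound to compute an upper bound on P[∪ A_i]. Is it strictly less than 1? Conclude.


Union bound: P[∪_{i=1}^{6} A_i] ≤ Σ_i P[A_i] ≤ 6·p = 6·(19/120) = 19/20.
Numerically: 19/20 ≈ 0.950000.
Is 19/20 < 1? YES.
Since P[∪ A_i] ≤ 19/20 < 1, the complement has P[∩ A_i^c] ≥ 1 − 19/20 = 1/20 > 0, so some outcome avoids every A_i.

6·p = 19/20 ≈ 0.950000; existence CERTIFIED by the union bound.


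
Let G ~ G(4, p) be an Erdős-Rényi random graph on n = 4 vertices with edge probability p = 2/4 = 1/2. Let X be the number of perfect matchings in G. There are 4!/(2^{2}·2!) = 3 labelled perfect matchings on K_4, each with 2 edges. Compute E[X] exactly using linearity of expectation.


K_4 has 4!/(2^{2}·2!) = 3 labelled perfect matchings.
For each such perfect matching H, let X_H = 1 if all 2 edges of H are present in G. Then P[X_H = 1] = p^{2} = (1/2)^{2} = 1/4.
By linearity: E[X] = Σ_H E[X_H] = 3 · p^{2} = 3 · 1/4 = 3/4.
Numerically: E[X] ≈ 0.75.

E[X] = 3 · (1/2)^{2} = 3/4 ≈ 0.75.


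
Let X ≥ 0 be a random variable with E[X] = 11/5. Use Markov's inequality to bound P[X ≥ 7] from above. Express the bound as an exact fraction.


μ = E[X] = 11/5, a = 7.
Markov: P[X ≥ 7] ≤ μ/a = (11/5)/7 = 11/35.
Numerically: ≈ 0.314.
(Since a = 7 > μ = 2.200, the bound 11/35 is < 1 and informative.)

P[X ≥ 7] ≤ 11/35 ≈ 0.314.


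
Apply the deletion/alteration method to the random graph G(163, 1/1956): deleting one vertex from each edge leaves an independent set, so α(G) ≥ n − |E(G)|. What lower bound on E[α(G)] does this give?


E[|E(G)|] = C(163, 2)·p = 13203 · (1/1956) = 27/4.
E[α(G)] ≥ n − E[|E(G)|] = 163 − 27/4 = 625/4.
Numerically: ≈ 156.250.
(This is only a lower bound; the true E[α(G)] may be larger.)

E[α(G)] ≥ 625/4 ≈ 156.250.


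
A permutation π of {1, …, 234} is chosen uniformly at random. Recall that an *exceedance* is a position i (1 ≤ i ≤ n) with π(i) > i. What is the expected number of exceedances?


Write X = Σ_{i=1}^{234} X_i, where X_i = 1_{π(i) > i}.
For each fixed i, π(i) is uniform over {1, …, 234} (marginal of a uniform permutation), so P[π(i) > i] = (n − i)/n. Summing: Σ_{i=1}^{234} (n − i)/n = (0 + 1 + … + 233)/234 = 234(234 − 1)/(2·234) = (234 − 1)/2.
Hence E[X] = Σ_{i=1}^{234} (234 − i)/234 = 233/2 ≈ 116.5000.

E[X] = 233/2 = 116.5000.


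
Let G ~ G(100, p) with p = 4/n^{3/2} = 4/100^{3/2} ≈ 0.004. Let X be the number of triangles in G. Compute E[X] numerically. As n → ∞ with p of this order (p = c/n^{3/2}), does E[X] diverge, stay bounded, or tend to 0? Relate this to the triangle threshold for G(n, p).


Number of potential triangles: C(100, 3) = 161700.
Each occurs with probability p³ ≈ (0.004)³ ≈ 6.4000000e-08.
By linearity: E[X] = C(100, 3)·p³ ≈ 161700 · 6.4000000e-08 ≈ 0.01035.
Since α = 3/2 > 1, p = c/n^{3/2} = o(1/n) is below the triangle threshold p ~ 1/n. Asymptotically E[X] ~ (c³/6)·n^{3(1−α)} = (4³/6)·n^{-1.5} → 0, so by Markov's inequality G has no triangles w.h.p.

E[X] ≈ 0.01035; in regime p = Θ(1/n^{3/2}) E[X] tends to 0 (below the triangle threshold p ~ 1/n).


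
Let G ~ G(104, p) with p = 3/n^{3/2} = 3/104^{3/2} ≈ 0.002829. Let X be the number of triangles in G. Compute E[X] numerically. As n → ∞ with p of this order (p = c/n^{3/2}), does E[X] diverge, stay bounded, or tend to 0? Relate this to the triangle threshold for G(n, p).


Number of potential triangles: C(104, 3) = 182104.
Each occurs with probability p³ ≈ (0.002829)³ ≈ 2.263152e-08.
By linearity: E[X] = C(104, 3)·p³ ≈ 182104 · 2.263152e-08 ≈ 0.0041.
Since α = 3/2 > 1, p = c/n^{3/2} = o(1/n) is below the triangle threshold p ~ 1/n. Asymptotically E[X] ~ (c³/6)·n^{3(1−α)} = (3³/6)·n^{-1.5} → 0, so by Markov's inequality G has no triangles w.h.p.

E[X] ≈ 0.0041; in regime p = Θ(1/n^{3/2}) E[X] tends to 0 (below the triangle threshold p ~ 1/n).


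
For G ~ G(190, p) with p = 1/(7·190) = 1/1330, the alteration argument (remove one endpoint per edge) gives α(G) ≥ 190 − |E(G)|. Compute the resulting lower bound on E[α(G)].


E[|E(G)|] = C(190, 2)·p = 17955 · (1/1330) = 27/2.
E[α(G)] ≥ n − E[|E(G)|] = 190 − 27/2 = 353/2.
Numerically: ≈ 176.5000.
(This is only a lower bound; the true E[α(G)] may be larger.)

E[α(G)] ≥ 353/2 ≈ 176.5000.


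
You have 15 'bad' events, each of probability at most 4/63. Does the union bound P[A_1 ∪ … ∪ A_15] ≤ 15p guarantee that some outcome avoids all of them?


Union bound: P[∪_{i=1}^{15} A_i] ≤ Σ_i P[A_i] ≤ 15·p = 15·(4/63) = 20/21.
Numerically: 20/21 ≈ 0.9524.
Is 20/21 < 1? YES.
Since P[∪ A_i] ≤ 20/21 < 1, the complement has P[∩ A_i^c] ≥ 1 − 20/21 = 1/21 > 0, so some outcome avoids every A_i.

15·p = 20/21 ≈ 0.9524; existence CERTIFIED by the union bound.


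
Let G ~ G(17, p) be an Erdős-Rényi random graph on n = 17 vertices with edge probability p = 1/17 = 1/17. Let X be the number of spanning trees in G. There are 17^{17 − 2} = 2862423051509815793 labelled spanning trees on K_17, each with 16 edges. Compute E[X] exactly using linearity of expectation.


K_17 has 17^{17 − 2} = 2862423051509815793 labelled spanning trees.
For each such spanning tree H, let X_H = 1 if all 16 edges of H are present in G. Then P[X_H = 1] = p^{16} = (1/17)^{16} = 1/48661191875666868481.
Summing the indicators: E[X] = Σ_H E[X_H] = 2862423051509815793 · p^{16} = 2862423051509815793 · 1/48661191875666868481 = 1/17.
Numerically: E[X] ≈ 0.05882.

E[X] = 2862423051509815793 · (1/17)^{16} = 1/17 ≈ 0.05882.


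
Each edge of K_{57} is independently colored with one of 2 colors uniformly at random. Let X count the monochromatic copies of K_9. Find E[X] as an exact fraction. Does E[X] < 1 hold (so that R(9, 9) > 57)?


E[X] = C(57, 9) · 2^{1 − 36} = 8996462475 · 2^{−35} = 8996462475/34359738368.
As a reduced fraction: E[X] = 8996462475/34359738368 ≈ 0.2618.
Is E[X] < 1? YES.
Since E[X] < 1, there exists a 2-coloring of K_{57} with no monochromatic K_9; hence R(9, 9) > 57.

E[X] = 8996462475/34359738368 ≈ 0.2618; E[X] < 1, so R(9, 9) > 57.


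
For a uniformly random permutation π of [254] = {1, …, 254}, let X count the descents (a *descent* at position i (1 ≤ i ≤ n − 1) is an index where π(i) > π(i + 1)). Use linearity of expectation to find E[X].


Write X = Σ X_I over i = 1, …, 253, with X_I the indicator of one descent.
There are 253 indicators.
For each fixed i, the pair (π(i), π(i+1)) is a uniformly random ordered pair of distinct values from {1, …, 254}; by symmetry P[π(i) > π(i+1)] = 1/2.
By linearity: E[X] = 253 · (1/2) = (254 − 1) · (1/2) = 253/2 ≈ 126.5000.

E[X] = 253/2 = 126.5000.


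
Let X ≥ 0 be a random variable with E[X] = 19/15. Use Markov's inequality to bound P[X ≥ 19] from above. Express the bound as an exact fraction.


μ = E[X] = 19/15, a = 19.
Markov: P[X ≥ 19] ≤ μ/a = (19/15)/19 = 1/15.
Numerically: ≈ 0.066667.
(Since a = 19 > μ = 1.266667, the bound 1/15 is < 1 and informative.)

P[X ≥ 19] ≤ 1/15 ≈ 0.066667.


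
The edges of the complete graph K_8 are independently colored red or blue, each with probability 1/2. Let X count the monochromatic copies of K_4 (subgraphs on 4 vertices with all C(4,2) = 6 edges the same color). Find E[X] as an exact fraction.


Let X = Σ_S X_S over the C(8, 4) = 70 subsets S of size 4, where X_S = 1 if the K_4 on S is monochromatic.
For a fixed S, the K_4 on S has C(4, 2) = 6 edges. P[all 6 edges red] = (1/2)^6, and likewise for blue, so P[monochromatic] = 2·(1/2)^6 = 2^{1 − 6} = 1/32.
By linearity: E[X] = C(8, 4) · 2^{1 − 6} = 70 · 1/32 = 35/16.
Numerically: E[X] ≈ 2.1875.

E[X] = C(8,4)·2^(1−C(4,2)) = 35/16 ≈ 2.1875.


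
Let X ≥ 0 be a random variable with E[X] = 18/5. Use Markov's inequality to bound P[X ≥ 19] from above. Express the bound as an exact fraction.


μ = E[X] = 18/5, a = 19.
Markov: P[X ≥ 19] ≤ μ/a = (18/5)/19 = 18/95.
Numerically: ≈ 0.189.
(Since a = 19 > μ = 3.600, the bound 18/95 is < 1 and informative.)

P[X ≥ 19] ≤ 18/95 ≈ 0.189.


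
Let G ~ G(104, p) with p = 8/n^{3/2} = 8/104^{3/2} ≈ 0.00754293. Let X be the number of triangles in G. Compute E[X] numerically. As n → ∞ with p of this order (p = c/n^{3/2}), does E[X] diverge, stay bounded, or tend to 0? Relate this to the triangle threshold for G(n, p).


Number of potential triangles: C(104, 3) = 182104.
Each occurs with probability p³ ≈ (0.00754293)³ ≈ 4.29160689e-07.
By linearity: E[X] = C(104, 3)·p³ ≈ 182104 · 4.29160689e-07 ≈ 0.078152.
Since α = 3/2 > 1, p = c/n^{3/2} = o(1/n) is below the triangle threshold p ~ 1/n. Asymptotically E[X] ~ (c³/6)·n^{3(1−α)} = (8³/6)·n^{-1.5} → 0, so by Markov's inequality G has no triangles w.h.p.

E[X] ≈ 0.078152; in regime p = Θ(1/n^{3/2}) E[X] tends to 0 (below the triangle threshold p ~ 1/n).


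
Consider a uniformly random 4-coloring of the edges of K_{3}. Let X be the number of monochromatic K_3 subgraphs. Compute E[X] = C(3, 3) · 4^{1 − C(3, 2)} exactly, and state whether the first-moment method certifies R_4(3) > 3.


E[X] = C(3, 3) · 4^{1 − 3} = 1 · 4^{−2} = 1/16.
As a reduced fraction: E[X] = 1/16 ≈ 0.062.
Is E[X] < 1? YES.
Since E[X] < 1, there exists a 4-coloring of K_{3} with no monochromatic K_3; hence R_4(3) > 3.

E[X] = 1/16 ≈ 0.062; E[X] < 1, so R_4(3) > 3.


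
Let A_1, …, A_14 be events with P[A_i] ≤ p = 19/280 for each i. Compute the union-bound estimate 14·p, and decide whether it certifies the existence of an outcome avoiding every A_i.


Union bound: P[∪_{i=1}^{14} A_i] ≤ Σ_i P[A_i] ≤ 14·p = 14·(19/280) = 19/20.
Numerically: 19/20 ≈ 0.950.
Is 19/20 < 1? YES.
Since P[∪ A_i] ≤ 19/20 < 1, the complement has P[∩ A_i^c] ≥ 1 − 19/20 = 1/20 > 0, so some outcome avoids every A_i.

14·p = 19/20 ≈ 0.950; existence CERTIFIED by the union bound.


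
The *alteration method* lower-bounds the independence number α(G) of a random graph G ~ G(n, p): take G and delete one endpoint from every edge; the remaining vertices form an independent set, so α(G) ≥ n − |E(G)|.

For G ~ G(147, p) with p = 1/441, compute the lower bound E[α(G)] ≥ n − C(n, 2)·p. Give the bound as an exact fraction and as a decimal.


E[|E(G)|] = C(147, 2)·p = 10731 · (1/441) = 73/3.
E[α(G)] ≥ n − E[|E(G)|] = 147 − 73/3 = 368/3.
Numerically: ≈ 122.66667.
(This is only a lower bound; the true E[α(G)] may be larger.)

E[α(G)] ≥ 368/3 ≈ 122.66667.


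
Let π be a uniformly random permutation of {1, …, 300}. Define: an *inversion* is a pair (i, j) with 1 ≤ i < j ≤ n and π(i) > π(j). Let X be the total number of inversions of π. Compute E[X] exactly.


Write X = Σ X_I over the C(300, 2) = 44850 pairs i < j, with X_I the indicator of one inversion.
There are 44850 indicators.
For each fixed pair i < j, the values π(i) and π(j) are two distinct elements of {1, …, 300} in uniformly random order; by symmetry P[π(i) > π(j)] = 1/2.
By linearity: E[X] = 44850 · (1/2) = C(300, 2) · (1/2) = 44850/2 = 22425 ≈ 22425.000000.

E[X] = 22425 = 22425.000000.


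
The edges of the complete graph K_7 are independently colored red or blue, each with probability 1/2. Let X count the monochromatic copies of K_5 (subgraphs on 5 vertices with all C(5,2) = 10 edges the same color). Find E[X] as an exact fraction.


Let X = Σ_S X_S over the C(7, 5) = 21 subsets S of size 5, where X_S = 1 if the K_5 on S is monochromatic.
For a fixed S, the K_5 on S has C(5, 2) = 10 edges. P[all 10 edges red] = (1/2)^10, and likewise for blue, so P[monochromatic] = 2·(1/2)^10 = 2^{1 − 10} = 1/512.
By linearity: E[X] = C(7, 5) · 2^{1 − 10} = 21 · 1/512 = 21/512.
Numerically: E[X] ≈ 0.041.

E[X] = C(7,5)·2^(1−C(5,2)) = 21/512 ≈ 0.041.


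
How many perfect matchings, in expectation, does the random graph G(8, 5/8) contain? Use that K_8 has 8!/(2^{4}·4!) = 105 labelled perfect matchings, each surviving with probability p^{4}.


K_8 has 8!/(2^{4}·4!) = 105 labelled perfect matchings.
For each such perfect matching H, let X_H = 1 if all 4 edges of H are present in G. Then P[X_H = 1] = p^{4} = (5/8)^{4} = 625/4096.
By linearity of expectation: E[X] = Σ_H E[X_H] = 105 · p^{4} = 105 · 625/4096 = 65625/4096.
Numerically: E[X] ≈ 16.02.

E[X] = 105 · (5/8)^{4} = 65625/4096 ≈ 16.02.


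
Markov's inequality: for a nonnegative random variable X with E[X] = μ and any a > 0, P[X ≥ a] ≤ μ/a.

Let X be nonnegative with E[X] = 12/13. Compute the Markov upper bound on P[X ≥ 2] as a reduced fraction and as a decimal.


μ = E[X] = 12/13, a = 2.
Markov: P[X ≥ 2] ≤ μ/a = (12/13)/2 = 6/13.
Numerically: ≈ 0.462.
(Since a = 2 > μ = 0.923, the bound 6/13 is < 1 and informative.)

P[X ≥ 2] ≤ 6/13 ≈ 0.462.


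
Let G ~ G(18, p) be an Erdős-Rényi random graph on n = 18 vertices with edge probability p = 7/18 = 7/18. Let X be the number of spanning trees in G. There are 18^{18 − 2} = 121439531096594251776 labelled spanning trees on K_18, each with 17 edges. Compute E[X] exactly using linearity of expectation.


K_18 has 18^{18 − 2} = 121439531096594251776 labelled spanning trees.
For each such spanning tree H, let X_H = 1 if all 17 edges of H are present in G. Then P[X_H = 1] = p^{17} = (7/18)^{17} = 232630513987207/2185911559738696531968.
By linearity of expectation: E[X] = Σ_H E[X_H] = 121439531096594251776 · p^{17} = 121439531096594251776 · 232630513987207/2185911559738696531968 = 232630513987207/18.
Numerically: E[X] ≈ 1.2924e+13.

E[X] = 121439531096594251776 · (7/18)^{17} = 232630513987207/18 ≈ 1.2924e+13.


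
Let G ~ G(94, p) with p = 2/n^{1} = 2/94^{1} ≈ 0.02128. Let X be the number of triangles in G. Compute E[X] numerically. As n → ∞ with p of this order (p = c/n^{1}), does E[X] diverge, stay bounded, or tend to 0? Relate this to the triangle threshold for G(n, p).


Number of potential triangles: C(94, 3) = 134044.
Each occurs with probability p³ ≈ (0.02128)³ ≈ 9.631777e-06.
By linearity: E[X] = C(94, 3)·p³ ≈ 134044 · 9.631777e-06 ≈ 1.2911.
Here α = 1, so p = 2/n is exactly at the triangle threshold p ~ 1/n. Asymptotically E[X] → c³/6 = 2³/6 = 4/3 ≈ 1.3333, a bounded constant. In this regime the triangle count is asymptotically Poisson(c³/6).

E[X] ≈ 1.2911; in regime p = Θ(1/n^{1}) E[X] stays bounded (at the triangle threshold p ~ 1/n).


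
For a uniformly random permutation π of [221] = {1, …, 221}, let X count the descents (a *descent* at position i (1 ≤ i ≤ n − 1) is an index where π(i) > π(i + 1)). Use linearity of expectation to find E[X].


Write X = Σ X_I over i = 1, …, 220, with X_I the indicator of one descent.
There are 220 indicators.
For each fixed i, the pair (π(i), π(i+1)) is a uniformly random ordered pair of distinct values from {1, …, 221}; by symmetry P[π(i) > π(i+1)] = 1/2.
By linearity: E[X] = 220 · (1/2) = (221 − 1) · (1/2) = 110 ≈ 110.000000.

E[X] = 110 = 110.000000.


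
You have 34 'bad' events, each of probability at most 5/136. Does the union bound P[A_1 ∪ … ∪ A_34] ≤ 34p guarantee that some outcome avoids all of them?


Union bound: P[∪_{i=1}^{34} A_i] ≤ Σ_i P[A_i] ≤ 34·p = 34·(5/136) = 5/4.
Numerically: 5/4 ≈ 1.2500.
Is 5/4 < 1? NO.
Since the bound 5/4 is ≥ 1, the union bound is uninformative here; it does NOT by itself certify existence.

34·p = 5/4 ≈ 1.2500; existence NOT certified by the union bound.


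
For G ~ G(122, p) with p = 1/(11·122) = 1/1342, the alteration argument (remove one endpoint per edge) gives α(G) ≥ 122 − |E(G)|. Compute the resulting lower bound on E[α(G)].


E[|E(G)|] = C(122, 2)·p = 7381 · (1/1342) = 11/2.
E[α(G)] ≥ n − E[|E(G)|] = 122 − 11/2 = 233/2.
Numerically: ≈ 116.500000.
(This is only a lower bound; the true E[α(G)] may be larger.)

E[α(G)] ≥ 233/2 ≈ 116.500000.


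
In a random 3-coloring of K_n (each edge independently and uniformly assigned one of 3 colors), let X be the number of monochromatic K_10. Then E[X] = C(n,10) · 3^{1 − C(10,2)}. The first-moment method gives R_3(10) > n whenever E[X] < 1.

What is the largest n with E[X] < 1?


We need C(n, 10) · 3^{1 − 45} < 1, i.e. C(n, 10) < 3^{45 − 1} = 984770902183611232881.
Check values of n near the boundary:
  n = 572: C(572, 10) = 954640815642161682606; 954640815642161682606 < 984770902183611232881? YES
  n = 573: C(573, 10) = 971597135635805762226; 971597135635805762226 < 984770902183611232881? YES
  n = 574: C(574, 10) = 988824035203816502691; 988824035203816502691 < 984770902183611232881? NO
The largest n with C(n, 10) < 984770902183611232881 is n = 573 (where E[X] = 35985079097622435638/36472996377170786403 ≈ 0.9866225). Hence R_3(10) > 573, i.e. R_3(10) ≥ 574.

Largest n = 573; hence R_3(10) > 573.
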